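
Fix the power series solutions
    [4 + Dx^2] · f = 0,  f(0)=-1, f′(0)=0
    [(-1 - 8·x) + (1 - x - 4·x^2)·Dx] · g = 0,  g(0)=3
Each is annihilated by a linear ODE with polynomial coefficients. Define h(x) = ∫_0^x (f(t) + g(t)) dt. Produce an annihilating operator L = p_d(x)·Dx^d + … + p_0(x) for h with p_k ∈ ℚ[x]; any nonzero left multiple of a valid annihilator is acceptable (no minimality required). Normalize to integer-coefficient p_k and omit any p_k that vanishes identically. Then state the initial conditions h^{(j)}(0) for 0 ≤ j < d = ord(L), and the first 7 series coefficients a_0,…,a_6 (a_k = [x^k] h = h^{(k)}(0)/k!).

L = (-116 - 1008·x - 968·x^2 - 2688·x^3 - 640·x^4 - 1024·x^5)·Dx + (28 + 4·x - 8·x^2 - 200·x^3 - 480·x^4 - 384·x^5 - 512·x^6)·Dx^2 + (-29 - 252·x - 242·x^2 - 672·x^3 - 160·x^4 - 256·x^5)·Dx^3 + (7 + x - 2·x^2 - 50·x^3 - 120·x^4 - 96·x^5 - 128·x^6)·Dx^4  (order 4).
h: a_k = 0, 2, 3/2, 17/3, 27/4, 259/15, 65/2, …
ICs: h(0) = 0, h′(0) = 2, h′′(0) = 3, h′′′(0) = 34.

f: a_k = -1, 0, 2, 0, -2/3, 0, 4/45, …
g: a_k = 3, 3, 15, 27, 87, 195, 543, …
Sum ⇒ L₀ = lclm(L_f,L_g) in ℚ(x)⟨Dx⟩.
Integrate: L := L₀·Dx.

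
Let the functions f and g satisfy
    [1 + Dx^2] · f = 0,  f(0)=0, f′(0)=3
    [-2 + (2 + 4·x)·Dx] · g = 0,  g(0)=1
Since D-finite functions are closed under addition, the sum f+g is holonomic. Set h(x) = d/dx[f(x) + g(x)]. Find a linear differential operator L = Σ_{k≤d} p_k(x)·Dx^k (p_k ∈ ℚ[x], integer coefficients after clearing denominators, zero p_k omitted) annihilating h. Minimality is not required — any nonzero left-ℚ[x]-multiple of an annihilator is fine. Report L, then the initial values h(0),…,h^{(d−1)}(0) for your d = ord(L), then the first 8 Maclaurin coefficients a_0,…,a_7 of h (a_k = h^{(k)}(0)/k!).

L = (-4 - x - x^2) + (-1 - 3·x - 3·x^2 - 2·x^3)·Dx + (-4 - x - x^2)·Dx^2 + (-1 - 3·x - 3·x^2 - 2·x^3)·Dx^3  (order 3).
h: a_k = 4, -1, 0, -5/2, 9/2, -63/8, 433/30, -429/16, …
ICs: h(0) = 4, h′(0) = -1, h′′(0) = 0.

f: a_k = 0, 3, 0, -1/2, 0, 1/40, 0, -1/1680, …
g: a_k = 1, 1, -1/2, 1/2, -5/8, 7/8, -21/16, 33/16, …
Sum ⇒ L₀ = lclm(L_f,L_g) in ℚ(x)⟨Dx⟩.
h₀' ⇒ L via d/dx closure of L₀.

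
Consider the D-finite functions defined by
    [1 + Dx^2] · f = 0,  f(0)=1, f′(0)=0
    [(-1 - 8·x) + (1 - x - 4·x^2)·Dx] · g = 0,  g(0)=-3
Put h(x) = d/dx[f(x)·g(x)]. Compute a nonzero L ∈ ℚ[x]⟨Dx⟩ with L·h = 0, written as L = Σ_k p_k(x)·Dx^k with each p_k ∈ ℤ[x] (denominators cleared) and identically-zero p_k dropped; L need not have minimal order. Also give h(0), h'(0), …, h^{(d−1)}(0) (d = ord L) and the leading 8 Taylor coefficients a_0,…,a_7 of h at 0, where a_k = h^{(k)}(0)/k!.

f: a_k = 1, 0, -1/2, 0, 1/24, 0, -1/720, 0, …
g: a_k = -3, -3, -15, -27, -87, -195, -543, -1323, …
L₀ := L_f ⊗_s L_g (sym. prod.), ord ≤ 2.
h=h₀': d/dx-closure on L₀ ⇒ L.
L = (159 - 2·x - 7·x^2 + 8·x^3 + 16·x^4) + (22 + 178·x + 24·x^2 + 64·x^3)·Dx + (-7 + 6·x + 25·x^2 + 8·x^3 + 16·x^4)·Dx^2  (order 2).
h: a_k = -3, -27, -153/2, -637/2, -7265/8, -120029/40, -2060723/240, -14457427/560, …
ICs: h(0) = -3, h′(0) = -27.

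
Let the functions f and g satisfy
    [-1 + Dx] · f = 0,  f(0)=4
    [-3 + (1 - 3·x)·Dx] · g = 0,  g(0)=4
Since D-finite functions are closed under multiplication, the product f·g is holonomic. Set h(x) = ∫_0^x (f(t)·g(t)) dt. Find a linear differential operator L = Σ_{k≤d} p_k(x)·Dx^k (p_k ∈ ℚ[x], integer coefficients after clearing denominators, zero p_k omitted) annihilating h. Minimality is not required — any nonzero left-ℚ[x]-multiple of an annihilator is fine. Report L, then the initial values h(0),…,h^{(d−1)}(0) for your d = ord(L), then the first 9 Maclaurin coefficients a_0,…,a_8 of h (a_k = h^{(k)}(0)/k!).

f: a_k = 4, 4, 2, 2/3, 1/6, 1/30, 1/180, 1/1260, 1/10080, …
g: a_k = 4, 12, 36, 108, 324, 972, 2916, 8748, 26244, …
L₀ := L_f ⊗_s L_g (sym. prod.), ord ≤ 1.
h=∫h₀ ⇒ L = L₀·Dx.
L = (4 - 3·x)·Dx + (-1 + 3·x)·Dx^2  (order 2).
h: a_k = 0, 16, 32, 200/3, 452/3, 5426/15, 40696/45, 104647/45, 1538311/252, …
ICs: h(0) = 0, h′(0) = 16.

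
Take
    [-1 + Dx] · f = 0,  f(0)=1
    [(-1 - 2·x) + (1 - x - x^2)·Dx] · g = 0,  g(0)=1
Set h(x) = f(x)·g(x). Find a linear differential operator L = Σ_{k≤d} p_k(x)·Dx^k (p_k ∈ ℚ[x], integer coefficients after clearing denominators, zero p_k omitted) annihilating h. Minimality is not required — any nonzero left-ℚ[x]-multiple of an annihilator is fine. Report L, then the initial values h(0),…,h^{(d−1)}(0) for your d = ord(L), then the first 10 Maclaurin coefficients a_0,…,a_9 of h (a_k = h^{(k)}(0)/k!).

L = (2 + x - x^2) + (-1 + x + x^2)·Dx  (order 1).
h: a_k = 1, 2, 7/2, 17/3, 221/24, 893/60, 17347/720, 98221/2520, 2542969/40320, 2645039/25920, …
ICs: h(0) = 1.

f: a_k = 1, 1, 1/2, 1/6, 1/24, 1/120, 1/720, 1/5040, 1/40320, 1/362880, …
g: a_k = 1, 1, 2, 3, 5, 8, 13, 21, 34, 55, …
Sym-product of L_f,L_g gives L₀ (≤ ord 1).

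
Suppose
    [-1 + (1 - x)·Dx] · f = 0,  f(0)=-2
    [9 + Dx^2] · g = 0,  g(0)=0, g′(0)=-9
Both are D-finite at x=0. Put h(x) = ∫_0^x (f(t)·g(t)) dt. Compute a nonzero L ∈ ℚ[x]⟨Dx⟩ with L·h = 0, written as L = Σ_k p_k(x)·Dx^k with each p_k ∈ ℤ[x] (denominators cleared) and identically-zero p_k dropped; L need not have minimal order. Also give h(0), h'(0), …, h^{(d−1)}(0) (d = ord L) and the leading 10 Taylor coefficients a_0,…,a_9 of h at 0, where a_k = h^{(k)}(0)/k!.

L = (-9 + 9·x)·Dx + 2·Dx^2 + (-1 + x)·Dx^3  (order 3).
h: a_k = 0, 0, 9, 6, -9/4, -9/5, 21/40, 9/20, 153/2240, 17/280, …
ICs: h(0) = 0, h′(0) = 0, h′′(0) = 18.

f: a_k = -2, -2, -2, -2, -2, -2, -2, -2, -2, -2, …
g: a_k = 0, -9, 0, 27/2, 0, -243/40, 0, 729/560, 0, -729/4480, …
Product ⇒ symmetric product L₀, ord ≤ 2.
∫: right-multiply L₀ by Dx.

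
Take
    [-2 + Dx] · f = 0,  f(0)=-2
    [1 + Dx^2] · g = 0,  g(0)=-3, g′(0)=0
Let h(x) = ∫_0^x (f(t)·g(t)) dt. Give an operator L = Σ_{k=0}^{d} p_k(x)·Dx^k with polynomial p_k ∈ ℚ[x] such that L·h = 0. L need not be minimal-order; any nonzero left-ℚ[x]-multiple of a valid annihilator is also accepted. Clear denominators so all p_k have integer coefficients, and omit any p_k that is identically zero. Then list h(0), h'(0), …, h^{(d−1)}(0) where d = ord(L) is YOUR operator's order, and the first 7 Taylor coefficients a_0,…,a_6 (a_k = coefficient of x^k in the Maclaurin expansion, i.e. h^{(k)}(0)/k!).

f: a_k = -2, -4, -4, -8/3, -4/3, -8/15, -8/45, …
g: a_k = -3, 0, 3/2, 0, -1/8, 0, 1/240, …
Product ⇒ symmetric product L₀, ord ≤ 2.
h=∫h₀ ⇒ L = L₀·Dx.
L = 5·Dx - 4·Dx^2 + Dx^3  (order 3).
h: a_k = 0, 6, 6, 3, 1/2, -7/20, -19/60, …
ICs: h(0) = 0, h′(0) = 6, h′′(0) = 12.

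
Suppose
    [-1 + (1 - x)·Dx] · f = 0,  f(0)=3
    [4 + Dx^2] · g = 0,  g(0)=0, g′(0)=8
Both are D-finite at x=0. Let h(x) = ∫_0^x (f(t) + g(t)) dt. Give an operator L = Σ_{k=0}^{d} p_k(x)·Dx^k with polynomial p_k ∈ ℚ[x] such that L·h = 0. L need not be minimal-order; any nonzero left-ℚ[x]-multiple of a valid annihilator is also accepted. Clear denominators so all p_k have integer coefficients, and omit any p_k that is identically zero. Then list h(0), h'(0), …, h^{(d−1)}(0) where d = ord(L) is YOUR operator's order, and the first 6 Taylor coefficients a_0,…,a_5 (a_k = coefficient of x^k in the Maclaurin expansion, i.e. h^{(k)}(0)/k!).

L = (20 - 16·x + 8·x^2)·Dx + (-12 + 28·x - 24·x^2 + 8·x^3)·Dx^2 + (5 - 4·x + 2·x^2)·Dx^3 + (-3 + 7·x - 6·x^2 + 2·x^3)·Dx^4  (order 4).
h: a_k = 0, 3, 11/2, 1, -7/12, 3/5, …
ICs: h(0) = 0, h′(0) = 3, h′′(0) = 11, h′′′(0) = 6.

f: a_k = 3, 3, 3, 3, 3, 3, …
g: a_k = 0, 8, 0, -16/3, 0, 16/15, …
L₀ := lclm(L_f,L_g); ord L₀ ≤ 1+2.
Integrate: L := L₀·Dx.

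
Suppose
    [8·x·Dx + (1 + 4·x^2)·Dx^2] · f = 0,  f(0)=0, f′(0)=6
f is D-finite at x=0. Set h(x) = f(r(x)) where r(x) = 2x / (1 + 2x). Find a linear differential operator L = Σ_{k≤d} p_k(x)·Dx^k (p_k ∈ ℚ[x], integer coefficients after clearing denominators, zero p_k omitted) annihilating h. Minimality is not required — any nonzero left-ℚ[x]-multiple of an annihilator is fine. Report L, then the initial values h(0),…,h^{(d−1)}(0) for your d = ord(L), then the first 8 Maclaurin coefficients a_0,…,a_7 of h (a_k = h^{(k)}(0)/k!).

f: a_k = 0, 6, 0, -8, 0, 96/5, 0, -384/7, …
Substitute x→r, Dx→(1/r')Dx; clear ⇒ L₀.
L = (4 + 40·x)·Dx + (1 + 4·x + 20·x^2)·Dx^2  (order 2).
h: a_k = 0, 12, -24, -16, 288, -3648/5, -1408, 106752/7, …
ICs: h(0) = 0, h′(0) = 12.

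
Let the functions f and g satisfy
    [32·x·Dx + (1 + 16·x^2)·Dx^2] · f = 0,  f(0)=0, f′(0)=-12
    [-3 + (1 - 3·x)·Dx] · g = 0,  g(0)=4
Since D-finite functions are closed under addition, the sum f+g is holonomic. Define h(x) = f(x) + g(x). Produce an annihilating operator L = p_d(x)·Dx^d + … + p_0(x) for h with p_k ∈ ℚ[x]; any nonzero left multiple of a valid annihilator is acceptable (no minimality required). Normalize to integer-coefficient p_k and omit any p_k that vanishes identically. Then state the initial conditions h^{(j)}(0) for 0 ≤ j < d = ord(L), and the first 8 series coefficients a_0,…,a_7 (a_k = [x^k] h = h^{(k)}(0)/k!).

f: a_k = 0, -12, 0, 64, 0, -3072/5, 0, 49152/7, …
g: a_k = 4, 12, 36, 108, 324, 972, 2916, 8748, …
L₀ := lclm(L_f,L_g); ord L₀ ≤ 2+1.
L = (96 - 1152·x - 4608·x^2)·Dx + (-43 + 96·x - 240·x^2 - 4608·x^3)·Dx^2 + (3 + 7·x + 112·x^3 - 768·x^4)·Dx^3  (order 3).
h: a_k = 4, 0, 36, 172, 324, 1788/5, 2916, 110388/7, …
ICs: h(0) = 4, h′(0) = 0, h′′(0) = 72.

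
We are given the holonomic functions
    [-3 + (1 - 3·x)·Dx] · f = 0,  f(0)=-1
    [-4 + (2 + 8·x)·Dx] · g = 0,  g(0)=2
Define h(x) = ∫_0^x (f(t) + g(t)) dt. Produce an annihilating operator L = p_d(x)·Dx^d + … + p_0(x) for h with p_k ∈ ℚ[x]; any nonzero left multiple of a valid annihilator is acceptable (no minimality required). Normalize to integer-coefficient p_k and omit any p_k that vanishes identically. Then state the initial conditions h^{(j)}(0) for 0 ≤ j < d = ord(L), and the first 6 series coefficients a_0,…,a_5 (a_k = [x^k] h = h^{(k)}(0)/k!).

f: a_k = -1, -3, -9, -27, -81, -243, …
g: a_k = 2, 4, -4, 8, -20, 56, …
L₀ := lclm(L_f,L_g); ord L₀ ≤ 1+1.
∫: right-multiply L₀ by Dx.
L = (-48 - 108·x)·Dx + (22 + 120·x + 324·x^2)·Dx^2 + (-1 - 19·x - 6·x^2 + 216·x^3)·Dx^3  (order 3).
h: a_k = 0, 1, 1/2, -13/3, -19/4, -101/5, …
ICs: h(0) = 0, h′(0) = 1, h′′(0) = 1.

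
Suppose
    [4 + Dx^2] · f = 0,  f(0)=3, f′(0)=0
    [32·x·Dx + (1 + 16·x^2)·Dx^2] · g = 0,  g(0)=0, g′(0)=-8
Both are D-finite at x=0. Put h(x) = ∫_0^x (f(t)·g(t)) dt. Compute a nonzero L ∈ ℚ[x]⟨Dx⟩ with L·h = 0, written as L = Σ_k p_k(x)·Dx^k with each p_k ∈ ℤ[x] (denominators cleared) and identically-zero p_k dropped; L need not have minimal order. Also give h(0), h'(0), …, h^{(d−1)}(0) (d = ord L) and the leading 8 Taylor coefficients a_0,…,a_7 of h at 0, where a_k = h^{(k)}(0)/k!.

L = (1360 + 60416·x^2 + 106496·x^4 + 262144·x^6 + 1048576·x^8)·Dx + (2304·x + 45056·x^3 + 196608·x^5 + 1048576·x^7)·Dx^2 + (360 + 15872·x^2 + 36864·x^4 + 131072·x^6 + 524288·x^8)·Dx^3 + (576·x + 11264·x^3 + 49152·x^5 + 262144·x^7)·Dx^4 + (5 + 192·x^2 + 2560·x^4 + 16384·x^6 + 65536·x^8)·Dx^5  (order 5).
h: a_k = 0, 0, -12, 0, 44, 0, -3752/15, 0, …
ICs: h(0) = 0, h′(0) = 0, h′′(0) = -24, h′′′(0) = 0, h′′′′(0) = 1056.

f: a_k = 3, 0, -6, 0, 2, 0, -4/15, 0, …
g: a_k = 0, -8, 0, 128/3, 0, -2048/5, 0, 32768/7, …
f·g: L₀ = L_f ⊗_s L_g, ord ≤ 2·2.
Integrate: L := L₀·Dx.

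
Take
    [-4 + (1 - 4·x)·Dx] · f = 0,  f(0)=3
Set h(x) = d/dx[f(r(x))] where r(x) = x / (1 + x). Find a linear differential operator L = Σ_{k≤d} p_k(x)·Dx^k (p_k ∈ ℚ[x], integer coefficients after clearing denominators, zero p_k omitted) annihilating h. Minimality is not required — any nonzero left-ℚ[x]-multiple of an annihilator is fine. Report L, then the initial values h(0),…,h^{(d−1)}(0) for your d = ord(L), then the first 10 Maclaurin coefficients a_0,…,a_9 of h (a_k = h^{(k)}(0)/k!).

f: a_k = 3, 12, 48, 192, 768, 3072, 12288, 49152, 196608, 786432, …
L₀ from L_f via x↦r, Dx↦r'^{-1}Dx.
h₀' ⇒ L via d/dx closure of L₀.
L = 6 + (-1 + 3·x)·Dx  (order 1).
h: a_k = 12, 72, 324, 1296, 4860, 17496, 61236, 209952, 708588, 2361960, …
ICs: h(0) = 12.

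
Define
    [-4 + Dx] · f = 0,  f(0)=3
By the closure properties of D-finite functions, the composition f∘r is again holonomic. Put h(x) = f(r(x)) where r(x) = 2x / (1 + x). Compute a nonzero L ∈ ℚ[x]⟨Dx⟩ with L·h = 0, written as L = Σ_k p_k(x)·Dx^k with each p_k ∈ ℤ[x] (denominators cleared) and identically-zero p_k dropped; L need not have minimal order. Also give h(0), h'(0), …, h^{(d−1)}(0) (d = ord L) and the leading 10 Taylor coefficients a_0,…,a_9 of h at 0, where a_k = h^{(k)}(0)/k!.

f: a_k = 3, 12, 24, 32, 32, 128/5, 256/15, 1024/105, 512/105, 2048/945, …
Change of var in L_f (x↦r) gives L₀.
L = -8 + (1 + 2·x + x^2)·Dx  (order 1).
h: a_k = 3, 24, 72, 88, 8, -264/5, 184/15, 3224/105, -1128/35, 4504/945, …
ICs: h(0) = 3.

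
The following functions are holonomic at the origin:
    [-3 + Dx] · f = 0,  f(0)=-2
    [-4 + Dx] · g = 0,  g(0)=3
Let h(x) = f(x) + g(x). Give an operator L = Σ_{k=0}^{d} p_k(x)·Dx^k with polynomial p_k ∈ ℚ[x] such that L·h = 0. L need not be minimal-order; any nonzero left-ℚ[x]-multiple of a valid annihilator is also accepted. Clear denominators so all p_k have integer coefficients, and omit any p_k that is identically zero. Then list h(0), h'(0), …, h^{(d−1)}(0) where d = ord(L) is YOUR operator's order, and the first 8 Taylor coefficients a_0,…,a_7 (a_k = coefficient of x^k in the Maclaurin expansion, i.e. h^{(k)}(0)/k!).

L = 12 - 7·Dx + Dx^2  (order 2).
h: a_k = 1, 6, 15, 23, 101/4, 431/20, 361/24, 7463/840, …
ICs: h(0) = 1, h′(0) = 6.

f: a_k = -2, -6, -9, -9, -27/4, -81/20, -81/40, -243/280, …
g: a_k = 3, 12, 24, 32, 32, 128/5, 256/15, 1024/105, …
L₀ := lclm(L_f,L_g); ord L₀ ≤ 1+1.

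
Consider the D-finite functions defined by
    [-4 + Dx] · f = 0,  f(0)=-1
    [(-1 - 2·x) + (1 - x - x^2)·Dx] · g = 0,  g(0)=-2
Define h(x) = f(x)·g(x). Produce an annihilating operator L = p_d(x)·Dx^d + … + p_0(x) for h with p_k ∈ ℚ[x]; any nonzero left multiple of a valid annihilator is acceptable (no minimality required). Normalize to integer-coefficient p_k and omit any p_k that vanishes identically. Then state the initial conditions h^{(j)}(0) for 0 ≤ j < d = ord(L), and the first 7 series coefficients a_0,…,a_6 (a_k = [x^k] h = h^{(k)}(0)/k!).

f: a_k = -1, -4, -8, -32/3, -32/3, -128/15, -256/45, …
g: a_k = -2, -2, -4, -6, -10, -16, -26, …
Product ⇒ symmetric product L₀, ord ≤ 1.
L = (5 - 2·x - 4·x^2) + (-1 + x + x^2)·Dx  (order 1).
h: a_k = 2, 10, 28, 178/3, 326/3, 2776/15, 2746/9, …
ICs: h(0) = 2.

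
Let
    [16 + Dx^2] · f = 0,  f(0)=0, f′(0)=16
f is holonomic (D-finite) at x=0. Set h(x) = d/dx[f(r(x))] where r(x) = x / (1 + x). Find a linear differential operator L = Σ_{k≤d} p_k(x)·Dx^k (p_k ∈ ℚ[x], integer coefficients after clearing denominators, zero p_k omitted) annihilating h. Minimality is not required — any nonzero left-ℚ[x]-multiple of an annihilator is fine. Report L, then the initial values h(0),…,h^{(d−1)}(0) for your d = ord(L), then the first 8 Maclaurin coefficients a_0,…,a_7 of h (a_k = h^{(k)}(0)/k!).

f: a_k = 0, 16, 0, -128/3, 0, 512/15, 0, -4096/315, …
L₀ from L_f via x↦r, Dx↦r'^{-1}Dx.
h=h₀': d/dx-closure on L₀ ⇒ L.
L = (22 + 12·x + 6·x^2) + (6 + 18·x + 18·x^2 + 6·x^3)·Dx + (1 + 4·x + 6·x^2 + 4·x^3 + x^4)·Dx^2  (order 2).
h: a_k = 16, -32, -80, 448, -3088/3, 1440, -39376/45, -80512/45, …
ICs: h(0) = 16, h′(0) = -32.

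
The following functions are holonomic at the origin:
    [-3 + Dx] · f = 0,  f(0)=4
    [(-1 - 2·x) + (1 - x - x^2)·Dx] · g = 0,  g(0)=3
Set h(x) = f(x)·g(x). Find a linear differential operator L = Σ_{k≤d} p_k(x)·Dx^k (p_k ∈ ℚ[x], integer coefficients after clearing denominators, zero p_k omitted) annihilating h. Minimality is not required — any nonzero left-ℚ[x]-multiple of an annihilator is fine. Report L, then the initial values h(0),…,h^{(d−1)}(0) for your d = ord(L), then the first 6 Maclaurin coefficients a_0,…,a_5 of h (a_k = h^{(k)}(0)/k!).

f: a_k = 4, 12, 18, 18, 27/2, 81/10, …
g: a_k = 3, 3, 6, 9, 15, 24, …
Product ⇒ symmetric product L₀, ord ≤ 1.
L = (4 - x - 3·x^2) + (-1 + x + x^2)·Dx  (order 1).
h: a_k = 12, 48, 114, 216, 741/2, 3054/5, …
ICs: h(0) = 12.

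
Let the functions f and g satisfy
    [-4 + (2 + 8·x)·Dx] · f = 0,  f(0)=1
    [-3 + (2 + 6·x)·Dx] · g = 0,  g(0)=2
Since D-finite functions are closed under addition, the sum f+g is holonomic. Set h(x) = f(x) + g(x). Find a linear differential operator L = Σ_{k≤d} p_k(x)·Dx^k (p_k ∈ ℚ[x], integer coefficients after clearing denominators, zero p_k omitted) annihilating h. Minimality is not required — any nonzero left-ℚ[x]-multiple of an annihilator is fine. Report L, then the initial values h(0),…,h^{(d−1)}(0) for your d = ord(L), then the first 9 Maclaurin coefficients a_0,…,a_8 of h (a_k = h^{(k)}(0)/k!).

L = -6 + (7 + 24·x)·Dx + (2 + 14·x + 24·x^2)·Dx^2  (order 2).
h: a_k = 3, 5, -17/4, 59/8, -1045/64, 5285/128, -58317/512, 342507/1024, -16872141/16384, …
ICs: h(0) = 3, h′(0) = 5.

f: a_k = 1, 2, -2, 4, -10, 28, -84, 264, -858, …
g: a_k = 2, 3, -9/4, 27/8, -405/64, 1701/128, -15309/512, 72171/1024, -2814669/16384, …
Sum ⇒ L₀ = lclm(L_f,L_g) in ℚ(x)⟨Dx⟩.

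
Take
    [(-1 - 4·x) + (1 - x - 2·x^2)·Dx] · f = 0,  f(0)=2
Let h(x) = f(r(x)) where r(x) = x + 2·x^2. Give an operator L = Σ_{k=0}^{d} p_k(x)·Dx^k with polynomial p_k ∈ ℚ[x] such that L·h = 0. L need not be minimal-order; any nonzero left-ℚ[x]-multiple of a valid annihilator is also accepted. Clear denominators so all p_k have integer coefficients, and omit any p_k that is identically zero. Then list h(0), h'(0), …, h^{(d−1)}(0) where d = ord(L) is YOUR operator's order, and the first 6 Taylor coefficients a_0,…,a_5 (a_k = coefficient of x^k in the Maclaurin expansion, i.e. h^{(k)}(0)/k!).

f: a_k = 2, 2, 6, 10, 22, 42, …
h₀=f(r): pull back L_f along r ⇒ L₀.
L = (1 + 8·x + 24·x^2 + 32·x^3) + (-1 + x + 4·x^2 + 8·x^3 + 8·x^4)·Dx  (order 1).
h: a_k = 2, 2, 10, 34, 106, 338, …
ICs: h(0) = 2.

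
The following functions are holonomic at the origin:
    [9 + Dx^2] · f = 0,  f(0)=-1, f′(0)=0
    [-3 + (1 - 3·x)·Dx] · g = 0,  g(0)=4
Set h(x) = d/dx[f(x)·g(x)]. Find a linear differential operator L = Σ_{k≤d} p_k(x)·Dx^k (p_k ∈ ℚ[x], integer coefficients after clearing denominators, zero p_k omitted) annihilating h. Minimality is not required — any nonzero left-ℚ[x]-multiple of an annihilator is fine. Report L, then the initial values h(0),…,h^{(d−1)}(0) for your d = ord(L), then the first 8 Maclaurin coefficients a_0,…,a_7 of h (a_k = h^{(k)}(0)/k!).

f: a_k = -1, 0, 9/2, 0, -27/8, 0, 81/80, 0, …
g: a_k = 4, 12, 36, 108, 324, 972, 2916, 8748, …
Sym-product of L_f,L_g gives L₀ (≤ ord 2).
h=h₀': d/dx-closure on L₀ ⇒ L.
L = (-9 - 54·x + 81·x^2) + (-6 + 18·x)·Dx + (1 - 6·x + 9·x^2)·Dx^2  (order 2).
h: a_k = -12, -36, -162, -702, -5265/2, -94527/10, -661689/20, -3176253/28, …
ICs: h(0) = -12, h′(0) = -36.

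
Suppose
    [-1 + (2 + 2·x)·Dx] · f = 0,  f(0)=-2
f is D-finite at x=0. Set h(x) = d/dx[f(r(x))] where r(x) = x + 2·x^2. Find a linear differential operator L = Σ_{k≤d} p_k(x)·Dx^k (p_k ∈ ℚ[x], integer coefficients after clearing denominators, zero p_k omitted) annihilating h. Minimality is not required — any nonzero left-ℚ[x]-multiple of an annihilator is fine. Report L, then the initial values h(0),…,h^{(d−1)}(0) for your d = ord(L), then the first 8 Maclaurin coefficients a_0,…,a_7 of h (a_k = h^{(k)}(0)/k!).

L = 7 + (-2 - 10·x - 12·x^2 - 16·x^3)·Dx  (order 1).
h: a_k = -1, -7/2, 21/8, 21/16, -595/128, 567/256, 5537/1024, -17843/2048, …
ICs: h(0) = -1.

f: a_k = -2, -1, 1/4, -1/8, 5/64, -7/128, 21/512, -33/1024, …
L₀ from L_f via x↦r, Dx↦r'^{-1}Dx.
Derive L from L₀ (diff closure).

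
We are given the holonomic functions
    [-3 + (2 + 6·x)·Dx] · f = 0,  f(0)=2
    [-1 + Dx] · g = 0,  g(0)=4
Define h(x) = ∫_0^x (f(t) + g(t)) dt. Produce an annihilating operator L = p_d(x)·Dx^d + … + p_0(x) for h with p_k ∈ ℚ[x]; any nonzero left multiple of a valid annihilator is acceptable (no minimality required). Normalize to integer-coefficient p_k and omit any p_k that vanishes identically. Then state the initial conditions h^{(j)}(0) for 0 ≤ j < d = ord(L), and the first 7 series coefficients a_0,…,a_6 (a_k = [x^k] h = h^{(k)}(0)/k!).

L = (15 + 18·x)·Dx + (-13 - 24·x - 36·x^2)·Dx^2 + (-2 + 6·x + 36·x^2)·Dx^3  (order 3).
h: a_k = 0, 6, 7/2, -1/12, 97/96, -1183/960, 25579/11520, …
ICs: h(0) = 0, h′(0) = 6, h′′(0) = 7.

f: a_k = 2, 3, -9/4, 27/8, -405/64, 1701/128, -15309/512, …
g: a_k = 4, 4, 2, 2/3, 1/6, 1/30, 1/180, …
Weyl lclm of L_f,L_g ⇒ L₀ (ord ≤ 2).
Integrate: L := L₀·Dx.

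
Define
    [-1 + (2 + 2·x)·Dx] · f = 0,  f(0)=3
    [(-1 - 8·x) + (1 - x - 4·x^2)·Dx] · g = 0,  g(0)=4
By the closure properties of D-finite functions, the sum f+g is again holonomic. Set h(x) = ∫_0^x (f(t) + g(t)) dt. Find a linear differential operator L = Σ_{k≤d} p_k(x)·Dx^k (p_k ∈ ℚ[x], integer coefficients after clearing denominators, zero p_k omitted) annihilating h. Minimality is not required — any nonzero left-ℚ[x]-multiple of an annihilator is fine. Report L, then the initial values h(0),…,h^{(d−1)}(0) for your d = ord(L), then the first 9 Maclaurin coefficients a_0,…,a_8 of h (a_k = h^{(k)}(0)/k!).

L = (21 + 75·x + 228·x^2 + 160·x^3)·Dx + (-41 - 174·x - 609·x^2 - 872·x^3 - 400·x^4)·Dx^2 + (2 + 38·x + 30·x^2 - 198·x^3 - 352·x^4 - 160·x^5)·Dx^3  (order 3).
h: a_k = 0, 7, 11/4, 157/24, 579/64, 14833/640, 66581/1536, 741313/7168, 3612771/16384, …
ICs: h(0) = 0, h′(0) = 7, h′′(0) = 11/2.

f: a_k = 3, 3/2, -3/8, 3/16, -15/128, 21/256, -63/1024, 99/2048, -1287/32768, …
g: a_k = 4, 4, 20, 36, 116, 260, 724, 1764, 4660, …
h₀=f+g: left-lcm gives L₀, ord ≤ 2.
h=∫₀ˣh₀: take L = L₀·Dx.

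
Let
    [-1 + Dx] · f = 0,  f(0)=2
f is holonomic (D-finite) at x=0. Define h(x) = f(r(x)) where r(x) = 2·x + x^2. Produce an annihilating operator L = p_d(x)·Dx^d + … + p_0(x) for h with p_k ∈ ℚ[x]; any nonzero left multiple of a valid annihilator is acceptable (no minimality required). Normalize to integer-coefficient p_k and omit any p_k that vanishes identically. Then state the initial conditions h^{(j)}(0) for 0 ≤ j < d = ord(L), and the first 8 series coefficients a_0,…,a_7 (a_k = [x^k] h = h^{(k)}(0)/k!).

L = (-2 - 2·x) + Dx  (order 1).
h: a_k = 2, 4, 6, 20/3, 19/3, 26/5, 173/45, 814/315, …
ICs: h(0) = 2.

f: a_k = 2, 2, 1, 1/3, 1/12, 1/60, 1/360, 1/2520, …
Substitute x→r, Dx→(1/r')Dx; clear ⇒ L₀.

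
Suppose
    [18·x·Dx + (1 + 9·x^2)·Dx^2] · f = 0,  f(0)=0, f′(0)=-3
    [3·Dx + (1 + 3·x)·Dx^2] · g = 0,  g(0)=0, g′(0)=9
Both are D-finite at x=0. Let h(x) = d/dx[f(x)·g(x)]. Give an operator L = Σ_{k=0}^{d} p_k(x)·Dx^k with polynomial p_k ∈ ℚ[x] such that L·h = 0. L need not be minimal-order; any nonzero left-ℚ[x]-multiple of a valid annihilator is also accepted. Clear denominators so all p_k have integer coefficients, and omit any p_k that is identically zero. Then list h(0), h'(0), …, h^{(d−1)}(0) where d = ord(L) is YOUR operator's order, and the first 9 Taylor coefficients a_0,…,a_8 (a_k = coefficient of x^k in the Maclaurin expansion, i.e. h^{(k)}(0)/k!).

L = (648 + 3564·x + 19440·x^2 + 113724·x^3 + 262440·x^4 + 341172·x^5 + 236196·x^7) + (162 + 3348·x + 24948·x^2 + 117612·x^3 + 396576·x^4 + 813564·x^5 + 918540·x^6 + 236196·x^7 + 826686·x^8)·Dx + (36 + 576·x + 5184·x^2 + 25272·x^3 + 87480·x^4 + 227448·x^5 + 419904·x^6 + 472392·x^7 + 236196·x^8 + 472392·x^9)·Dx^2 + (5 + 54·x + 333·x^2 + 1512·x^3 + 5346·x^4 + 14580·x^5 + 30618·x^6 + 52488·x^7 + 59049·x^8 + 39366·x^9 + 59049·x^10)·Dx^3  (order 3).
h: a_k = 0, -54, 243/2, 0, 1215/4, -18954/5, 168399/20, 0, 7144929/280, …
ICs: h(0) = 0, h′(0) = -54, h′′(0) = 243.

f: a_k = 0, -3, 0, 9, 0, -243/5, 0, 2187/7, 0, …
g: a_k = 0, 9, -27/2, 27, -243/4, 729/5, -729/2, 6561/7, -19683/8, …
Product ⇒ symmetric product L₀, ord ≤ 4.
Derive L from L₀ (diff closure).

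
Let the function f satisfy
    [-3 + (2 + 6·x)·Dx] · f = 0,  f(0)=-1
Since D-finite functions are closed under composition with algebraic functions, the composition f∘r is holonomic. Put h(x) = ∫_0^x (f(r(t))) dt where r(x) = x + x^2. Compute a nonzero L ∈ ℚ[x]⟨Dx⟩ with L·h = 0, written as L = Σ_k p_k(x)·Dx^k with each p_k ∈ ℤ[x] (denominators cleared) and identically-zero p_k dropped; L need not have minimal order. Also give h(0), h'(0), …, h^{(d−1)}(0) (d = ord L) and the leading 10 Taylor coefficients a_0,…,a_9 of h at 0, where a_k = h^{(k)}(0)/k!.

f: a_k = -1, -3/2, 9/8, -27/16, 405/128, -1701/256, 15309/1024, -72171/2048, 2814669/32768, -14073345/65536, …
L₀ from L_f via x↦r, Dx↦r'^{-1}Dx.
∫: right-multiply L₀ by Dx.
L = (-3 - 6·x)·Dx + (2 + 6·x + 6·x^2)·Dx^2  (order 2).
h: a_k = 0, -1, -3/4, -1/8, 9/64, -99/640, 81/512, -999/7168, 1377/16384, 693/32768, …
ICs: h(0) = 0, h′(0) = -1.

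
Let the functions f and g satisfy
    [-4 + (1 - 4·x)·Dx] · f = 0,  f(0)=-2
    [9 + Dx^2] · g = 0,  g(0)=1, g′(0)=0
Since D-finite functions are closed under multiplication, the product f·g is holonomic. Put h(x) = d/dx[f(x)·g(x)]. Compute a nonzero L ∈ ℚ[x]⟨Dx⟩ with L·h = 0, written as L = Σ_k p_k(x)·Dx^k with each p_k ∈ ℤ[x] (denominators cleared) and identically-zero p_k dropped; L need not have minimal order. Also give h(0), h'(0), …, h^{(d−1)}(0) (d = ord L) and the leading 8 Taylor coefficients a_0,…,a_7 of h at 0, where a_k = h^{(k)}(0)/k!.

L = (-23 - 72·x + 144·x^2) + (-8 + 32·x)·Dx + (1 - 8·x + 16·x^2)·Dx^2  (order 2).
h: a_k = -8, -46, -276, -1499, -7495, -719277/20, -1678313/10, -214824793/280, …
ICs: h(0) = -8, h′(0) = -46.

f: a_k = -2, -8, -32, -128, -512, -2048, -8192, -32768, …
g: a_k = 1, 0, -9/2, 0, 27/8, 0, -81/80, 0, …
Product ⇒ symmetric product L₀, ord ≤ 2.
Derive L from L₀ (diff closure).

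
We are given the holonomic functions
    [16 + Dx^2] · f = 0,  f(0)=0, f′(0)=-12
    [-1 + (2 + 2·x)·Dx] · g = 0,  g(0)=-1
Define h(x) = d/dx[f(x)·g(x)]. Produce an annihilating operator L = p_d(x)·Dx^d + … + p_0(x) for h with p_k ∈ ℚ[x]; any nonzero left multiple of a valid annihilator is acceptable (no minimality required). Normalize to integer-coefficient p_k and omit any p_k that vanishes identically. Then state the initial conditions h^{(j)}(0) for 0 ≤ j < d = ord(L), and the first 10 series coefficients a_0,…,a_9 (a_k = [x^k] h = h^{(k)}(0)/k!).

f: a_k = 0, -12, 0, 32, 0, -128/5, 0, 1024/105, 0, -2048/945, …
g: a_k = -1, -1/2, 1/8, -1/16, 5/128, -7/256, 21/1024, -33/2048, 429/32768, -715/65536, …
h₀=f·g: eliminate ⇒ L₀, order ≤ 2·1.
h₀' ⇒ L via d/dx closure of L₀.
L = (4733 + 17664·x + 25216·x^2 + 16384·x^3 + 4096·x^4) + (-244 - 756·x - 768·x^2 - 256·x^3)·Dx + (268 + 1048·x + 1548·x^2 + 1024·x^3 + 256·x^4)·Dx^2  (order 2).
h: a_k = 12, 12, -201/2, -61, 4661/32, 10683/160, -64235/768, -212773/6720, 4467413/172032, 1745959/221184, …
ICs: h(0) = 12, h′(0) = 12.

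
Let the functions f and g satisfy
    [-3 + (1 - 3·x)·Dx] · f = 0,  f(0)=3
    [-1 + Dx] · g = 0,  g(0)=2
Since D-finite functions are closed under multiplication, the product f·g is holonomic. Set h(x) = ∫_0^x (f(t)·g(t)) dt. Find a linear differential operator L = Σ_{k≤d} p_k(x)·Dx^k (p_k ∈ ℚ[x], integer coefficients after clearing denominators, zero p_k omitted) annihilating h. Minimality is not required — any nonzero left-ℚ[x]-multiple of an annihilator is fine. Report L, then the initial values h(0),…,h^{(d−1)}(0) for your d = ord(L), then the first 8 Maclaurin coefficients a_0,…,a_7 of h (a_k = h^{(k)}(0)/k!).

f: a_k = 3, 9, 27, 81, 243, 729, 2187, 6561, …
g: a_k = 2, 2, 1, 1/3, 1/12, 1/60, 1/360, 1/2520, …
h₀=f·g: eliminate ⇒ L₀, order ≤ 1·1.
Integrate: L := L₀·Dx.
L = (4 - 3·x)·Dx + (-1 + 3·x)·Dx^2  (order 2).
h: a_k = 0, 6, 12, 25, 113/2, 2713/20, 5087/15, 104647/120, …
ICs: h(0) = 0, h′(0) = 6.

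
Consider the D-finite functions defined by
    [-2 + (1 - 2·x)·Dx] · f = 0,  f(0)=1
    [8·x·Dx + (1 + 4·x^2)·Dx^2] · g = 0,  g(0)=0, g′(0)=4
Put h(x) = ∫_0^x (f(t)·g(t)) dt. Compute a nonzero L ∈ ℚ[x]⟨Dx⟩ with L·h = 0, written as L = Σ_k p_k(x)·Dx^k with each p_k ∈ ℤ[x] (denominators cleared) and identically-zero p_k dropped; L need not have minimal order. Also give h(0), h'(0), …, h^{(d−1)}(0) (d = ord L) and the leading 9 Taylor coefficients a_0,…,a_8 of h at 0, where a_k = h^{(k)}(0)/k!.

L = 16·x·Dx + (4 - 8·x + 32·x^2)·Dx^2 + (-1 + 2·x - 4·x^2 + 8·x^3)·Dx^3  (order 3).
h: a_k = 0, 0, 2, 8/3, 8/3, 64/15, 416/45, 1664/105, 2432/105, …
ICs: h(0) = 0, h′(0) = 0, h′′(0) = 4.

f: a_k = 1, 2, 4, 8, 16, 32, 64, 128, 256, …
g: a_k = 0, 4, 0, -16/3, 0, 64/5, 0, -256/7, 0, …
L₀ := L_f ⊗_s L_g (sym. prod.), ord ≤ 2.
h=∫₀ˣh₀: take L = L₀·Dx.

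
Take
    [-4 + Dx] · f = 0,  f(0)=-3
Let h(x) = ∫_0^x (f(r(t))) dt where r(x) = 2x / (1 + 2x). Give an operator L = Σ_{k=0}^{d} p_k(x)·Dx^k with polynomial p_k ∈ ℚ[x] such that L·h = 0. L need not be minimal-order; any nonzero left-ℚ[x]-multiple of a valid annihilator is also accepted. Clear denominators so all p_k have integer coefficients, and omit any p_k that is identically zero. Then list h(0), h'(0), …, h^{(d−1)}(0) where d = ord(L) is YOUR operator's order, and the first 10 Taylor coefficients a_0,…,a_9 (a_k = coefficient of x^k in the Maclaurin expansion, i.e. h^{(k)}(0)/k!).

f: a_k = -3, -12, -24, -32, -32, -128/5, -256/15, -1024/105, -512/105, -2048/945, …
Change of var in L_f (x↦r) gives L₀.
h=∫h₀ ⇒ L = L₀·Dx.
L = -8·Dx + (1 + 4·x + 4·x^2)·Dx^2  (order 2).
h: a_k = 0, -3, -12, -16, 8, 64/5, -448/15, 2816/105, 1088/105, -80896/945, …
ICs: h(0) = 0, h′(0) = -3.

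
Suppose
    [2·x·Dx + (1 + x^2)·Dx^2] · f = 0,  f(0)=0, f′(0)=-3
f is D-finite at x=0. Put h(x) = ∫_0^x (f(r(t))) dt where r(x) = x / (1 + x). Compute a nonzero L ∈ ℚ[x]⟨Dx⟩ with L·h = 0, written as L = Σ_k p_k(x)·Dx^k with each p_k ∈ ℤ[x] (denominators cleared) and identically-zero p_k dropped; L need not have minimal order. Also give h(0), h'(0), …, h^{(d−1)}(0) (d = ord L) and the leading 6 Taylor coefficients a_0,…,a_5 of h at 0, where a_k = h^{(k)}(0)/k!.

L = (2 + 4·x)·Dx^2 + (1 + 2·x + 2·x^2)·Dx^3  (order 3).
h: a_k = 0, 0, -3/2, 1, -1/2, 0, …
ICs: h(0) = 0, h′(0) = 0, h′′(0) = -3.

f: a_k = 0, -3, 0, 1, 0, -3/5, …
Change of var in L_f (x↦r) gives L₀.
∫: right-multiply L₀ by Dx.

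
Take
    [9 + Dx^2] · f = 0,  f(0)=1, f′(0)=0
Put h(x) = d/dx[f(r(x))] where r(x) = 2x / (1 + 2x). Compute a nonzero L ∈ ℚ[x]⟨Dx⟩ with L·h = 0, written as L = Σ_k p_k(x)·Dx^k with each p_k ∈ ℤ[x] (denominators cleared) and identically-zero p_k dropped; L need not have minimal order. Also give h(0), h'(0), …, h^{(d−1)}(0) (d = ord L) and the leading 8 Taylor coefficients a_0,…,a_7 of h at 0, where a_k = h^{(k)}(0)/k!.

L = (60 + 96·x + 96·x^2) + (12 + 72·x + 144·x^2 + 96·x^3)·Dx + (1 + 8·x + 24·x^2 + 32·x^3 + 16·x^4)·Dx^2  (order 2).
h: a_k = 0, -36, 216, -648, 720, 19656/5, -154224/5, 4696848/35, …
ICs: h(0) = 0, h′(0) = -36.

f: a_k = 1, 0, -9/2, 0, 27/8, 0, -81/80, 0, …
Change of var in L_f (x↦r) gives L₀.
Differentiate: ansatz ord ≤ ord L₀ ⇒ L.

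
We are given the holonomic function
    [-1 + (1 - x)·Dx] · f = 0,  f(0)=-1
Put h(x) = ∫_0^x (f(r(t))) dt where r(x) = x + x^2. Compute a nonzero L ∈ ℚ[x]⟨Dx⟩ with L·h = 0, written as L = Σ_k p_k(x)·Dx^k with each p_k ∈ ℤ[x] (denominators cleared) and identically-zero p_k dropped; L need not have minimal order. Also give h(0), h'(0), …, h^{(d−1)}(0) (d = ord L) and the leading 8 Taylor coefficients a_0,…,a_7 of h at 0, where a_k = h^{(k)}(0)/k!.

f: a_k = -1, -1, -1, -1, -1, -1, -1, -1, …
f∘r: x↦r, Dx↦Dx/r' in L_f ⇒ L₀.
Integrate: L := L₀·Dx.
L = (1 + 2·x)·Dx + (-1 + x + x^2)·Dx^2  (order 2).
h: a_k = 0, -1, -1/2, -2/3, -3/4, -1, -4/3, -13/7, …
ICs: h(0) = 0, h′(0) = -1.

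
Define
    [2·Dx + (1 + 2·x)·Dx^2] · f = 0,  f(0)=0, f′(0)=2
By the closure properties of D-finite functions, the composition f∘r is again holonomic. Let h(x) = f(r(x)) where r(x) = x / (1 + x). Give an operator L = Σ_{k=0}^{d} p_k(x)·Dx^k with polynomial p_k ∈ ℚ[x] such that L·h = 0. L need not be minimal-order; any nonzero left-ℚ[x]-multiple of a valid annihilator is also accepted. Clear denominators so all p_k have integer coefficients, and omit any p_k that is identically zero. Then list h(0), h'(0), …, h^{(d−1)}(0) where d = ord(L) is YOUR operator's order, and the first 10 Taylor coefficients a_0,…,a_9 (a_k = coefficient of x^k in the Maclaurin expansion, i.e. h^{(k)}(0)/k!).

f: a_k = 0, 2, -2, 8/3, -4, 32/5, -32/3, 128/7, -32, 512/9, …
h₀=f(r): pull back L_f along r ⇒ L₀.
L = (4 + 6·x)·Dx + (1 + 4·x + 3·x^2)·Dx^2  (order 2).
h: a_k = 0, 2, -4, 26/3, -20, 242/5, -364/3, 2186/7, -820, 19682/9, …
ICs: h(0) = 0, h′(0) = 2.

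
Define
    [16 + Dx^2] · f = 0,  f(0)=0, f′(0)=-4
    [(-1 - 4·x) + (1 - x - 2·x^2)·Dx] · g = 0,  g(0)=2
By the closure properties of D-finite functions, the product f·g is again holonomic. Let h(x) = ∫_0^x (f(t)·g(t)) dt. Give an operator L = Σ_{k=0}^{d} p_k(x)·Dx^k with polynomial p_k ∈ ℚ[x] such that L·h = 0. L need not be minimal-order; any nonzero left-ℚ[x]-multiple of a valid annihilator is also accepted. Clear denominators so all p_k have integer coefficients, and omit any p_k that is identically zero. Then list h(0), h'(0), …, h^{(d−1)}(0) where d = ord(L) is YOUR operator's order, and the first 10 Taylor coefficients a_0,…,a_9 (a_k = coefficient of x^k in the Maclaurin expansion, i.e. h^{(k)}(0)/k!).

f: a_k = 0, -4, 0, 32/3, 0, -128/15, 0, 1024/315, 0, -2048/2835, …
g: a_k = 2, 2, 6, 10, 22, 42, 86, 170, 342, 682, …
h₀=f·g: eliminate ⇒ L₀, order ≤ 2·1.
h=∫h₀ ⇒ L = L₀·Dx.
L = (-12 + 16·x + 32·x^2)·Dx + (2 + 8·x)·Dx^2 + (-1 + x + 2·x^2)·Dx^3  (order 3).
h: a_k = 0, 0, -4, -8/3, -2/3, -56/15, -308/45, -56/5, -1213/63, -97912/2835, …
ICs: h(0) = 0, h′(0) = 0, h′′(0) = -8.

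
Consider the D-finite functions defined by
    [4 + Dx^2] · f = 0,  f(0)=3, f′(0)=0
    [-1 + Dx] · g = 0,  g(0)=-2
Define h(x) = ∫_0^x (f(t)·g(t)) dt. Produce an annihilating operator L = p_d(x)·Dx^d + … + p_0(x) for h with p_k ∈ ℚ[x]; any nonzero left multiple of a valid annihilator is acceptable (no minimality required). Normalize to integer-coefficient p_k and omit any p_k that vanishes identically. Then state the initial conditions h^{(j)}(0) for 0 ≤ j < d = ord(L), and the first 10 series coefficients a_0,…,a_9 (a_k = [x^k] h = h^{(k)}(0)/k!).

f: a_k = 3, 0, -6, 0, 2, 0, -4/15, 0, 2/105, 0, …
g: a_k = -2, -2, -1, -1/3, -1/12, -1/60, -1/360, -1/2520, -1/20160, -1/181440, …
h₀=f·g: eliminate ⇒ L₀, order ≤ 2·1.
h=∫₀ˣh₀: take L = L₀·Dx.
L = 5·Dx - 2·Dx^2 + Dx^3  (order 3).
h: a_k = 0, -6, -3, 3, 11/4, 7/20, -41/120, -39/280, -29/6720, 527/60480, …
ICs: h(0) = 0, h′(0) = -6, h′′(0) = -6.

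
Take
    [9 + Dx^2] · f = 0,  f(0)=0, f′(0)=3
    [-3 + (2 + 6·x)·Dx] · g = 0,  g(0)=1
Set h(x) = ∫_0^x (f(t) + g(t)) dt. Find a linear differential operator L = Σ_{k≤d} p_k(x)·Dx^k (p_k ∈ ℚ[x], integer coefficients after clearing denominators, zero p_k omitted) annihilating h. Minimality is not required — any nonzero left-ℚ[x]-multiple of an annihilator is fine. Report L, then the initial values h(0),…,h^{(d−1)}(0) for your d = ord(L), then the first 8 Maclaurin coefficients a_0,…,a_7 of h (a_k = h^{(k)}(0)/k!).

L = (-63 - 216·x - 324·x^2)·Dx + (18 + 198·x + 648·x^2 + 648·x^3)·Dx^2 + (-7 - 24·x - 36·x^2)·Dx^3 + (2 + 22·x + 72·x^2 + 72·x^3)·Dx^4  (order 4).
h: a_k = 0, 1, 9/4, -3/8, -45/64, -81/128, 3699/2560, -2187/1024, …
ICs: h(0) = 0, h′(0) = 1, h′′(0) = 9/2, h′′′(0) = -9/4.

f: a_k = 0, 3, 0, -9/2, 0, 81/40, 0, -243/560, …
g: a_k = 1, 3/2, -9/8, 27/16, -405/128, 1701/256, -15309/1024, 72171/2048, …
h₀=f+g: left-lcm gives L₀, ord ≤ 3.
Integrate: L := L₀·Dx.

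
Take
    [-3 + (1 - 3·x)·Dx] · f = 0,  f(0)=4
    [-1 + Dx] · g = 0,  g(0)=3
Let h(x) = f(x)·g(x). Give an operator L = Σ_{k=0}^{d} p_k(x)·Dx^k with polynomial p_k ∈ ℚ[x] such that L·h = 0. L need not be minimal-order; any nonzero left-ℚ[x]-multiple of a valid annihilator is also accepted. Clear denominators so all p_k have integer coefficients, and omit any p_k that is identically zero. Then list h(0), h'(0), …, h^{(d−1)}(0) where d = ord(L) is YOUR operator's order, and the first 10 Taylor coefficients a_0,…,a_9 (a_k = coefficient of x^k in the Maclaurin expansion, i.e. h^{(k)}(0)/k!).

f: a_k = 4, 12, 36, 108, 324, 972, 2916, 8748, 26244, 78732, …
g: a_k = 3, 3, 3/2, 1/2, 1/8, 1/40, 1/240, 1/1680, 1/13440, 1/120960, …
Product ⇒ symmetric product L₀, ord ≤ 1.
L = (4 - 3·x) + (-1 + 3·x)·Dx  (order 1).
h: a_k = 12, 48, 150, 452, 2713/2, 20348/5, 732529/60, 1538311/42, 369194641/3360, 2492063827/7560, …
ICs: h(0) = 12.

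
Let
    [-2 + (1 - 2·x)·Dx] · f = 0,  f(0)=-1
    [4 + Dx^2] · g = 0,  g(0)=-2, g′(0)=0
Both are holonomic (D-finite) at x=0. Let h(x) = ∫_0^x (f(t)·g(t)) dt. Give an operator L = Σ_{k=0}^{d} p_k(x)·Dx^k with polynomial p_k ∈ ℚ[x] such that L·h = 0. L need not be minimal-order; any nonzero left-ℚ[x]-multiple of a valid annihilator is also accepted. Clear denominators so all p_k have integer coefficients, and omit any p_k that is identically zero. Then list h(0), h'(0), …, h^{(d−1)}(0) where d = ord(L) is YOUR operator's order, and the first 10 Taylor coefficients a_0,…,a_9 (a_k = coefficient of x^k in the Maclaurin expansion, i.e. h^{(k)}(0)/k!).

L = (-4 + 8·x)·Dx + 4·Dx^2 + (-1 + 2·x)·Dx^3  (order 3).
h: a_k = 0, 2, 2, 4/3, 2, 52/15, 52/9, 3112/315, 778/45, 17428/567, …
ICs: h(0) = 0, h′(0) = 2, h′′(0) = 4.

f: a_k = -1, -2, -4, -8, -16, -32, -64, -128, -256, -512, …
g: a_k = -2, 0, 4, 0, -4/3, 0, 8/45, 0, -4/315, 0, …
Product ⇒ symmetric product L₀, ord ≤ 2.
h=∫h₀ ⇒ L = L₀·Dx.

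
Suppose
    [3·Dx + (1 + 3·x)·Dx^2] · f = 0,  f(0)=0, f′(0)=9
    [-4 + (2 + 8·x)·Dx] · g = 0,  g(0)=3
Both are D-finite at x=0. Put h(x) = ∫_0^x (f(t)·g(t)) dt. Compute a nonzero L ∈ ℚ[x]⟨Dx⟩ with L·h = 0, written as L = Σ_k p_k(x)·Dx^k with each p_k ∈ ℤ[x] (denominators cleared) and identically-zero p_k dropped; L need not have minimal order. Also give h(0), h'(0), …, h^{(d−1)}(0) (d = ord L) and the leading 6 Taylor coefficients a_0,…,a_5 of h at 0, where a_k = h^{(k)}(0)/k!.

L = (6 + 12·x)·Dx + (-1 - 4·x)·Dx^2 + (1 + 11·x + 40·x^2 + 48·x^3)·Dx^3  (order 3).
h: a_k = 0, 0, 27/2, 9/2, -27/2, 135/4, …
ICs: h(0) = 0, h′(0) = 0, h′′(0) = 27.

f: a_k = 0, 9, -27/2, 27, -243/4, 729/5, …
g: a_k = 3, 6, -6, 12, -30, 84, …
L₀ := L_f ⊗_s L_g (sym. prod.), ord ≤ 2.
h=∫₀ˣh₀: take L = L₀·Dx.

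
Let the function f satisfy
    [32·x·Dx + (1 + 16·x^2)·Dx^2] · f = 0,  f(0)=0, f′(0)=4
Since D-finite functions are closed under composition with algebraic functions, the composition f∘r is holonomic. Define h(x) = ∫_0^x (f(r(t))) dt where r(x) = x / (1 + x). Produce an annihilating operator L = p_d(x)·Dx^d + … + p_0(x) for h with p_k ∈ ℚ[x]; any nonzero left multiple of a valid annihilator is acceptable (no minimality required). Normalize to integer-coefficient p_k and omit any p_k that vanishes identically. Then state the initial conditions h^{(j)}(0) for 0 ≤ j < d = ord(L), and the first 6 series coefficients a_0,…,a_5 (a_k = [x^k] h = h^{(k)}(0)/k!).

L = (2 + 34·x)·Dx^2 + (1 + 2·x + 17·x^2)·Dx^3  (order 3).
h: a_k = 0, 0, 2, -4/3, -13/3, 12, …
ICs: h(0) = 0, h′(0) = 0, h′′(0) = 4.

f: a_k = 0, 4, 0, -64/3, 0, 1024/5, …
L₀ from L_f via x↦r, Dx↦r'^{-1}Dx.
h=∫h₀ ⇒ L = L₀·Dx.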